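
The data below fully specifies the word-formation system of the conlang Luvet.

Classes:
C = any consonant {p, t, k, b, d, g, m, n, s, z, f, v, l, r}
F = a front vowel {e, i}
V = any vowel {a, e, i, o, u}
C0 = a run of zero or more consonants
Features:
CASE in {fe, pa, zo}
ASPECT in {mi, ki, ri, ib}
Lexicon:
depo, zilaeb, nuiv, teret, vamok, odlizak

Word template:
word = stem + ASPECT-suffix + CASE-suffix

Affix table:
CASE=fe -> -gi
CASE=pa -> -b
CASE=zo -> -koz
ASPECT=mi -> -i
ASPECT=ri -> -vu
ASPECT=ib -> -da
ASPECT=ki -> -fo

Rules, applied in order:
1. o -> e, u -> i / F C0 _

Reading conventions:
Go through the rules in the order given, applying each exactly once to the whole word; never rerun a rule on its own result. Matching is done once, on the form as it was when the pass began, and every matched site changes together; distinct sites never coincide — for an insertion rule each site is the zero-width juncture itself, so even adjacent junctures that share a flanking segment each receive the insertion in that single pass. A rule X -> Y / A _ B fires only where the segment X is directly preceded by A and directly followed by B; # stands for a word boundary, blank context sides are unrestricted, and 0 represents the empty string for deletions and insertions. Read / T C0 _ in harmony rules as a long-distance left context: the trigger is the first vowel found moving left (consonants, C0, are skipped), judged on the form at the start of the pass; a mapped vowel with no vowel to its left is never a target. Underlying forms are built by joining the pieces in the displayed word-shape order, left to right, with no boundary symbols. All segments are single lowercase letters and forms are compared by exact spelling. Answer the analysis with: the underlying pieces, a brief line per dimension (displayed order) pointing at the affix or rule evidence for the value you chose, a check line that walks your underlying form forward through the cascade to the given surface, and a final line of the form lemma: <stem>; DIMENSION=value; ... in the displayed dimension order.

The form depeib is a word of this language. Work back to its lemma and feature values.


underlying: depo-i-b
CASE=pa - signalled by the affix -b
ASPECT=mi - signalled by the affix -i
check: depoib -> depeib
lemma: depo; CASE=pa; ASPECT=mi


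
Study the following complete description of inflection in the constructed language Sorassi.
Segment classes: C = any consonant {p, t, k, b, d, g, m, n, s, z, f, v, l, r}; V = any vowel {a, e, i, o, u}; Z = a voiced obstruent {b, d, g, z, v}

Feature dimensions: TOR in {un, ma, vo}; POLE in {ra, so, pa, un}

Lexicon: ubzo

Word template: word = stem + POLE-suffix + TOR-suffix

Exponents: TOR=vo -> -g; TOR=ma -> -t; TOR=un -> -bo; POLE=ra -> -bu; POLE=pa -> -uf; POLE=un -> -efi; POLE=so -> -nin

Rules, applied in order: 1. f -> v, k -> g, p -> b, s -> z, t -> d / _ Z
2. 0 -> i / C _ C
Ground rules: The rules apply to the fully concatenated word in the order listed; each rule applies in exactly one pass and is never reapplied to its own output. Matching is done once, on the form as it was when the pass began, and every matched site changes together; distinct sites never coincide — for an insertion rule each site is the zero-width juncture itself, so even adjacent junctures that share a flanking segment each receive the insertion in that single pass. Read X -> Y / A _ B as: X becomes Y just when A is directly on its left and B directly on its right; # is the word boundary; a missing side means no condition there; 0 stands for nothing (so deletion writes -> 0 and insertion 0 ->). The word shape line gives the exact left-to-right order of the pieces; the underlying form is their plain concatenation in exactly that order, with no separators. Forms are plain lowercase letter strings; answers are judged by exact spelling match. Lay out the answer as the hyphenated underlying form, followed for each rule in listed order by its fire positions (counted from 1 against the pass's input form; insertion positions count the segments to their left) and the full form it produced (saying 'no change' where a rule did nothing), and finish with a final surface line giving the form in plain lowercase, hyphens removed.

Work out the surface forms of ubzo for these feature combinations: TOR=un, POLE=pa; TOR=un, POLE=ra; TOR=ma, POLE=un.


cell TOR=un, POLE=pa:
underlying: ubzo-uf-bo
1. f -> v, k -> g, p -> b, s -> z, t -> d / _ Z: fires at position(s) 6: ubzouvbo
2. 0 -> i / C _ C: inserts after position(s) 2, 6: ubizouvibo
surface: ubizouvibo

cell TOR=un, POLE=ra:
underlying: ubzo-bu-bo
1. f -> v, k -> g, p -> b, s -> z, t -> d / _ Z: no change
2. 0 -> i / C _ C: inserts after position(s) 2: ubizobubo
surface: ubizobubo

cell TOR=ma, POLE=un:
underlying: ubzo-efi-t
1. f -> v, k -> g, p -> b, s -> z, t -> d / _ Z: no change
2. 0 -> i / C _ C: inserts after position(s) 2: ubizoefit
surface: ubizoefit


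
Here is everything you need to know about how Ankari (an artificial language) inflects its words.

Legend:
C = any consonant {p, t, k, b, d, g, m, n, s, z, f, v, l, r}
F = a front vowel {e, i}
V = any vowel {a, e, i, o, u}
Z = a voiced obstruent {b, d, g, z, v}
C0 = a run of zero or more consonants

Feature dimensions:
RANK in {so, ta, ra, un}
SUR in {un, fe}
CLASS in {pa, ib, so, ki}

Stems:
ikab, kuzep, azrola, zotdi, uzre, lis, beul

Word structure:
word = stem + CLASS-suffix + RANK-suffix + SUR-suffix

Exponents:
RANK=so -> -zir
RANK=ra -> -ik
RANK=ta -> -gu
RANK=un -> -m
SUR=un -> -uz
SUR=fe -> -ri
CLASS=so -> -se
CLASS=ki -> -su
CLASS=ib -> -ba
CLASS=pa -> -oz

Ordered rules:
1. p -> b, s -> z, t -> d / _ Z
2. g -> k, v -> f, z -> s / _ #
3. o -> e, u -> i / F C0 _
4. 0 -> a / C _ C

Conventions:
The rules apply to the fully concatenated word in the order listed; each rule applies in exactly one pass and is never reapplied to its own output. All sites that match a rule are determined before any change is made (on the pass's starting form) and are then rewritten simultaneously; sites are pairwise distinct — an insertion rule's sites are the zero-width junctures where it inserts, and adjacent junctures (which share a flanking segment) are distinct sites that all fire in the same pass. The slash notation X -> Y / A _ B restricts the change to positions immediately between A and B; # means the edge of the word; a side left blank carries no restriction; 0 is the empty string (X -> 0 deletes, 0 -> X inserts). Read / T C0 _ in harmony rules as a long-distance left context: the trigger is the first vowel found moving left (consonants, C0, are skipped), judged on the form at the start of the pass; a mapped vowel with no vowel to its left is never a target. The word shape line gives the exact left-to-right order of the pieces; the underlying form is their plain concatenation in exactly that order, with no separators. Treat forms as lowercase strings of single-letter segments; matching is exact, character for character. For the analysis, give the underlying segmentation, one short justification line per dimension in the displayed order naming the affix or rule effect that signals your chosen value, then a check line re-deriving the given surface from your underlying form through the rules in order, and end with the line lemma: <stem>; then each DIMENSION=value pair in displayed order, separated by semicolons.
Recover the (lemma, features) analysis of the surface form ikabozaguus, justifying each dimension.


underlying: ikab-oz-gu-uz
RANK=ta - signalled by the affix -gu
SUR=un - signalled by the affix -uz
CLASS=pa - signalled by the affix -oz
check: ikabozguuz -> ikabozguuz -> ikabozguus -> ikabozguus -> ikabozaguus
lemma: ikab; RANK=ta; SUR=un; CLASS=pa


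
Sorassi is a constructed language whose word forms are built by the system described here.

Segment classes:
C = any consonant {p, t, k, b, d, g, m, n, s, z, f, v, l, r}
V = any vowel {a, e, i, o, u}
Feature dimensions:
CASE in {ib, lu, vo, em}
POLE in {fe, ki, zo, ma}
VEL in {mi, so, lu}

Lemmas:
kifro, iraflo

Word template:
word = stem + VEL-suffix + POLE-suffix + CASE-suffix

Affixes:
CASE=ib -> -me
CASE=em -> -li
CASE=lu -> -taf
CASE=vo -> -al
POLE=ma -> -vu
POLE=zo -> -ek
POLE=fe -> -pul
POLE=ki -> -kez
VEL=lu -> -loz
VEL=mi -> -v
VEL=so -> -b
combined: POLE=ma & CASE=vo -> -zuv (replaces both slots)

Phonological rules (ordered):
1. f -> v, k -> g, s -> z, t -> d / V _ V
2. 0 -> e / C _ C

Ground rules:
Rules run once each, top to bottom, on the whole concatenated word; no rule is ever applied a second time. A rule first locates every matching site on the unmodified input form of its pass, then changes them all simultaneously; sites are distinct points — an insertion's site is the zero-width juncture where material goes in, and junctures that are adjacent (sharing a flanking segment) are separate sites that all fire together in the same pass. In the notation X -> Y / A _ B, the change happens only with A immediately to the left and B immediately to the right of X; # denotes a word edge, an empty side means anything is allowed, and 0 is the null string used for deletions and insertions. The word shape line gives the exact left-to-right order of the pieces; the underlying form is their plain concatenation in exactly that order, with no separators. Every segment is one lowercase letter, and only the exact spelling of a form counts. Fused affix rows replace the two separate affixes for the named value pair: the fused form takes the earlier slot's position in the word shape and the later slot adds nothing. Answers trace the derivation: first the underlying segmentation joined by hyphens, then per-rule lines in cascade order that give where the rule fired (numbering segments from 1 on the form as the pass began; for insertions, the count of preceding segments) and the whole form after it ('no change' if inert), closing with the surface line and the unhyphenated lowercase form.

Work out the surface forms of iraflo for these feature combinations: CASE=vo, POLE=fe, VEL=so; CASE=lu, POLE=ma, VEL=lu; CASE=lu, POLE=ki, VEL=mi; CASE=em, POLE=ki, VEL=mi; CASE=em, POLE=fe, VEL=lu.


cell CASE=vo, POLE=fe, VEL=so:
underlying: iraflo-b-pul-al
1. f -> v, k -> g, s -> z, t -> d / V _ V: no change
2. 0 -> e / C _ C: inserts after position(s) 4, 7: irafelobepulal
surface: irafelobepulal

cell CASE=lu, POLE=ma, VEL=lu:
underlying: iraflo-loz-vu-taf
1. f -> v, k -> g, s -> z, t -> d / V _ V: fires at position(s) 12: iraflolozvudaf
2. 0 -> e / C _ C: inserts after position(s) 4, 9: irafelolozevudaf
surface: irafelolozevudaf

cell CASE=lu, POLE=ki, VEL=mi:
underlying: iraflo-v-kez-taf
1. f -> v, k -> g, s -> z, t -> d / V _ V: no change
2. 0 -> e / C _ C: inserts after position(s) 4, 7, 10: irafelovekezetaf
surface: irafelovekezetaf

cell CASE=em, POLE=ki, VEL=mi:
underlying: iraflo-v-kez-li
1. f -> v, k -> g, s -> z, t -> d / V _ V: no change
2. 0 -> e / C _ C: inserts after position(s) 4, 7, 10: irafelovekezeli
surface: irafelovekezeli

cell CASE=em, POLE=fe, VEL=lu:
underlying: iraflo-loz-pul-li
1. f -> v, k -> g, s -> z, t -> d / V _ V: no change
2. 0 -> e / C _ C: inserts after position(s) 4, 9, 12: irafelolozepuleli
surface: irafelolozepuleli


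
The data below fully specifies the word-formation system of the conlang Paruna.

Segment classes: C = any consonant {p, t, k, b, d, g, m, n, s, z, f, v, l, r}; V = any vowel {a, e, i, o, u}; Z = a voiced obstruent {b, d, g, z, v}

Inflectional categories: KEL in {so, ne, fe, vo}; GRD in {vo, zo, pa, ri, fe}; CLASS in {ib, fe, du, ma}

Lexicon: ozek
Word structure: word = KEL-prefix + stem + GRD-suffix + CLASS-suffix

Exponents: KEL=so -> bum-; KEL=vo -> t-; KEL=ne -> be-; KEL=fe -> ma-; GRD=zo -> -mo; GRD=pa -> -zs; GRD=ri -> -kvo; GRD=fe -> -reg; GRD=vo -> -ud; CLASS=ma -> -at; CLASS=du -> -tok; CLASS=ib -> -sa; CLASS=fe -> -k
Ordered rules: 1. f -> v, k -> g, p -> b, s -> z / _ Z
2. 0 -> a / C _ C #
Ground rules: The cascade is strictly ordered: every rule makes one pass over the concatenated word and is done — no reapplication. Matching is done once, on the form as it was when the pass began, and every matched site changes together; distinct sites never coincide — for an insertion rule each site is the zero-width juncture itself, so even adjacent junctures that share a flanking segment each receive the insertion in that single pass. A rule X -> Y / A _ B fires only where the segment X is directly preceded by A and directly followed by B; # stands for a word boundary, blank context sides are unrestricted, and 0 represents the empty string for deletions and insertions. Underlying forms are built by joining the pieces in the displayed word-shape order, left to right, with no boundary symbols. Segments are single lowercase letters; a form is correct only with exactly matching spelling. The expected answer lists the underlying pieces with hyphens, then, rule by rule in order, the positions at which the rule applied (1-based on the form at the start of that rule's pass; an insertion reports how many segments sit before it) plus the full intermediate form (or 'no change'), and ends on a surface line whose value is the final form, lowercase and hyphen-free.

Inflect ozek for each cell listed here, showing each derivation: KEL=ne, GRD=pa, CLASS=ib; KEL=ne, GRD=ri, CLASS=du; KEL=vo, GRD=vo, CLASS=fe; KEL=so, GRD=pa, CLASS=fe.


cell KEL=ne, GRD=pa, CLASS=ib:
underlying: be-ozek-zs-sa
1. f -> v, k -> g, p -> b, s -> z / _ Z: fires at position(s) 6: beozegzssa
2. 0 -> a / C _ C #: no change
surface: beozegzssa

cell KEL=ne, GRD=ri, CLASS=du:
underlying: be-ozek-kvo-tok
1. f -> v, k -> g, p -> b, s -> z / _ Z: fires at position(s) 7: beozekgvotok
2. 0 -> a / C _ C #: no change
surface: beozekgvotok

cell KEL=vo, GRD=vo, CLASS=fe:
underlying: t-ozek-ud-k
1. f -> v, k -> g, p -> b, s -> z / _ Z: no change
2. 0 -> a / C _ C #: inserts after position(s) 7: tozekudak
surface: tozekudak

cell KEL=so, GRD=pa, CLASS=fe:
underlying: bum-ozek-zs-k
1. f -> v, k -> g, p -> b, s -> z / _ Z: fires at position(s) 7: bumozegzsk
2. 0 -> a / C _ C #: inserts after position(s) 9: bumozegzsak
surface: bumozegzsak


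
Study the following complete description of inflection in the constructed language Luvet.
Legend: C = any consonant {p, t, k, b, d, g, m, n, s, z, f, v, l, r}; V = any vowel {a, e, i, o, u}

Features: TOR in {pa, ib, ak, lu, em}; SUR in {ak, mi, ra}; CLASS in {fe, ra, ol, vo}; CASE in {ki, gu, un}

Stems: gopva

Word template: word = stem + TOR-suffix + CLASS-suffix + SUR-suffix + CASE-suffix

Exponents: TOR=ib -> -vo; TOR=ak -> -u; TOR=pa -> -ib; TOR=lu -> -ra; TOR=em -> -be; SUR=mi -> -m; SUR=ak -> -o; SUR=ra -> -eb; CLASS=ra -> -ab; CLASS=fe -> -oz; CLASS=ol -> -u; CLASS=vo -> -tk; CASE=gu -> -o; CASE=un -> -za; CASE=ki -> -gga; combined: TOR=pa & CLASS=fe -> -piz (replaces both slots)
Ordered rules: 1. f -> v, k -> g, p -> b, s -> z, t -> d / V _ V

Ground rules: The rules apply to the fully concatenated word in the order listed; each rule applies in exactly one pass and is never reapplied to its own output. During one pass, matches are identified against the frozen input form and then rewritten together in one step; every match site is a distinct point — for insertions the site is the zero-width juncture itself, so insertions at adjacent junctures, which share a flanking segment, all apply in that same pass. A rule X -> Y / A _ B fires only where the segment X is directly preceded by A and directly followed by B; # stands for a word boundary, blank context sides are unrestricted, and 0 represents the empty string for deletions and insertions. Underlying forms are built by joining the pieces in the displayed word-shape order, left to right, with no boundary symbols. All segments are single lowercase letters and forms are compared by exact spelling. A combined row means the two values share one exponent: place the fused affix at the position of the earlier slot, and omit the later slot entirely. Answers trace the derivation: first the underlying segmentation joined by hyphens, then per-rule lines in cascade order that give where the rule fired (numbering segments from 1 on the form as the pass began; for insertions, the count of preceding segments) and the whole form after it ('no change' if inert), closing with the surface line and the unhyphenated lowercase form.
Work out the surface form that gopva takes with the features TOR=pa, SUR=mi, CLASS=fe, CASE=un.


underlying: gopva-piz-m-za
1. f -> v, k -> g, p -> b, s -> z, t -> d / V _ V: fires at position(s) 6: gopvabizmza
surface: gopvabizmza


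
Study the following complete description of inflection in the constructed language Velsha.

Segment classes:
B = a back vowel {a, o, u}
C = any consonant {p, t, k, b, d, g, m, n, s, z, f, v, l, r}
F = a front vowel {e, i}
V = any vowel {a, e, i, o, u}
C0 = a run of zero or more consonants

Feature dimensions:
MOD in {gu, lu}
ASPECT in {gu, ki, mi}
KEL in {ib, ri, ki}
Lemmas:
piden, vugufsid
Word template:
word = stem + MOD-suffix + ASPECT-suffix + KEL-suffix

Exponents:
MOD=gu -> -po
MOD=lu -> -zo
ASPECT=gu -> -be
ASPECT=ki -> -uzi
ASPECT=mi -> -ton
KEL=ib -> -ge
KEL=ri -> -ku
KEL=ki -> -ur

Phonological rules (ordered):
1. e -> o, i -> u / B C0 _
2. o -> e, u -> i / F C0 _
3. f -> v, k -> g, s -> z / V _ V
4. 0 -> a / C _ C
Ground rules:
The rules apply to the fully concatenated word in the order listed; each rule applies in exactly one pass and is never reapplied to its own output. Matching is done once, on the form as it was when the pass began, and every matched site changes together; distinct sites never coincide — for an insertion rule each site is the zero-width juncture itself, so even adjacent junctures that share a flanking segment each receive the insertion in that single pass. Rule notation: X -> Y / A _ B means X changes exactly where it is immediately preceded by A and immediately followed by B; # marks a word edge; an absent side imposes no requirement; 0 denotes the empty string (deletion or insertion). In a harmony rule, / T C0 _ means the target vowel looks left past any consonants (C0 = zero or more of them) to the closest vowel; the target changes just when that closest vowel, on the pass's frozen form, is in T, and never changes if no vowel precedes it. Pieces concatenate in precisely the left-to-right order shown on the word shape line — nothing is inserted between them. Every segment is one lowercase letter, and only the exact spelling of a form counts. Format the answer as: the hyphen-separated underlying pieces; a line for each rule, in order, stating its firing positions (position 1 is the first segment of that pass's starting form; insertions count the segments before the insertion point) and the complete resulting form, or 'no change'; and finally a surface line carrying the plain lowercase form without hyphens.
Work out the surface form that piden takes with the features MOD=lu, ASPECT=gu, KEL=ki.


underlying: piden-zo-be-ur
1. e -> o, i -> u / B C0 _: fires at position(s) 9: pidenzobour
2. o -> e, u -> i / F C0 _: fires at position(s) 7: pidenzebour
3. f -> v, k -> g, s -> z / V _ V: no change
4. 0 -> a / C _ C: inserts after position(s) 5: pidenazebour
surface: pidenazebour


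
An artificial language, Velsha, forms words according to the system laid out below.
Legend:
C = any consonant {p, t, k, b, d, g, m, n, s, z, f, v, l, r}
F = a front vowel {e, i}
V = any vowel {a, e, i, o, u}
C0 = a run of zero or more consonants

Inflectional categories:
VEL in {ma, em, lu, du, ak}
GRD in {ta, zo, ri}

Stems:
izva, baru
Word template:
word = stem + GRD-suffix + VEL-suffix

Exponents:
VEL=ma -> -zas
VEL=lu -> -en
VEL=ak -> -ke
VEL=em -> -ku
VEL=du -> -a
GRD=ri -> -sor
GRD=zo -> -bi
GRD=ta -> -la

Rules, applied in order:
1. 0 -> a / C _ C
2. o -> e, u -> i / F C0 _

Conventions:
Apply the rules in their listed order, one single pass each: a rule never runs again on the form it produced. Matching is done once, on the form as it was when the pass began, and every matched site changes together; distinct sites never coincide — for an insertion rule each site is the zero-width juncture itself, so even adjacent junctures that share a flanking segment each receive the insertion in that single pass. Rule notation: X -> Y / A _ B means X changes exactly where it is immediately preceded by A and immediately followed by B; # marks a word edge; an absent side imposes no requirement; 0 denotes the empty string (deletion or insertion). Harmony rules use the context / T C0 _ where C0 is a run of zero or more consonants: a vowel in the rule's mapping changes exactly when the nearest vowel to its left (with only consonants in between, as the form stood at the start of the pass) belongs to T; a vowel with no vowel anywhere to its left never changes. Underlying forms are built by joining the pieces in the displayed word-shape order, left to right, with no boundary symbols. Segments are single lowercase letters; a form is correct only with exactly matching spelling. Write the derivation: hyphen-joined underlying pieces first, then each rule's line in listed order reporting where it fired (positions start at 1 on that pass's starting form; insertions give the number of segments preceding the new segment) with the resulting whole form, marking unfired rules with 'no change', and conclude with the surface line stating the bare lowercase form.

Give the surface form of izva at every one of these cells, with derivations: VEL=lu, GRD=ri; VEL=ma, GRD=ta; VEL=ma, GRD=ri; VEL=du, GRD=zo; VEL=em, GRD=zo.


cell VEL=lu, GRD=ri:
underlying: izva-sor-en
1. 0 -> a / C _ C: inserts after position(s) 2: izavasoren
2. o -> e, u -> i / F C0 _: no change
surface: izavasoren

cell VEL=ma, GRD=ta:
underlying: izva-la-zas
1. 0 -> a / C _ C: inserts after position(s) 2: izavalazas
2. o -> e, u -> i / F C0 _: no change
surface: izavalazas

cell VEL=ma, GRD=ri:
underlying: izva-sor-zas
1. 0 -> a / C _ C: inserts after position(s) 2, 7: izavasorazas
2. o -> e, u -> i / F C0 _: no change
surface: izavasorazas

cell VEL=du, GRD=zo:
underlying: izva-bi-a
1. 0 -> a / C _ C: inserts after position(s) 2: izavabia
2. o -> e, u -> i / F C0 _: no change
surface: izavabia

cell VEL=em, GRD=zo:
underlying: izva-bi-ku
1. 0 -> a / C _ C: inserts after position(s) 2: izavabiku
2. o -> e, u -> i / F C0 _: fires at position(s) 9: izavabiki
surface: izavabiki


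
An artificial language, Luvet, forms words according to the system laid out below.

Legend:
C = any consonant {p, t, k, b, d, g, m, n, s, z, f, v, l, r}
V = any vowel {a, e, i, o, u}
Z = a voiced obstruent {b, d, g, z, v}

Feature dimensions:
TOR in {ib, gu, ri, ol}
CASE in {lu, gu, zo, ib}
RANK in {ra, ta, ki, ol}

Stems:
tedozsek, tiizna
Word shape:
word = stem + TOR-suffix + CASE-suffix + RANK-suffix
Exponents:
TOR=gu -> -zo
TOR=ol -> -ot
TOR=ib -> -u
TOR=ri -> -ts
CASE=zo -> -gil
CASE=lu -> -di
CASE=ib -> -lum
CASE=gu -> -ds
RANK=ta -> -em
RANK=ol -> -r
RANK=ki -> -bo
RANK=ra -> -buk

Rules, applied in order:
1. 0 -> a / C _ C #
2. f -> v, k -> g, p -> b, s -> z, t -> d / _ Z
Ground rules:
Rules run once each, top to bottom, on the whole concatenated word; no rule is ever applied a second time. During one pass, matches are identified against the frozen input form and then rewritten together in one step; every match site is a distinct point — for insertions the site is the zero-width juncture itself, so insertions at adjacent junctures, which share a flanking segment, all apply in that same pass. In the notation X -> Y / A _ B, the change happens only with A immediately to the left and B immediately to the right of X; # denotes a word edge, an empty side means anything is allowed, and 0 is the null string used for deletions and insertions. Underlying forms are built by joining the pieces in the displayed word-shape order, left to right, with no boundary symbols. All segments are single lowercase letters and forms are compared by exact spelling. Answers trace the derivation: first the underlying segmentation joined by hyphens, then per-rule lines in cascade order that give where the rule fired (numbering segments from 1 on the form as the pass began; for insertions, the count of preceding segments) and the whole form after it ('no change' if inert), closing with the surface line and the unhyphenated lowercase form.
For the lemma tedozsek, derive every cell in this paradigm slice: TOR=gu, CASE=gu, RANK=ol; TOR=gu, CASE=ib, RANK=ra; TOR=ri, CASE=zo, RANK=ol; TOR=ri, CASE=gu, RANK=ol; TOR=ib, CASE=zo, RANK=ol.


cell TOR=gu, CASE=gu, RANK=ol:
underlying: tedozsek-zo-ds-r
1. 0 -> a / C _ C #: inserts after position(s) 12: tedozsekzodsar
2. f -> v, k -> g, p -> b, s -> z, t -> d / _ Z: fires at position(s) 8: tedozsegzodsar
surface: tedozsegzodsar

cell TOR=gu, CASE=ib, RANK=ra:
underlying: tedozsek-zo-lum-buk
1. 0 -> a / C _ C #: no change
2. f -> v, k -> g, p -> b, s -> z, t -> d / _ Z: fires at position(s) 8: tedozsegzolumbuk
surface: tedozsegzolumbuk

cell TOR=ri, CASE=zo, RANK=ol:
underlying: tedozsek-ts-gil-r
1. 0 -> a / C _ C #: inserts after position(s) 13: tedozsektsgilar
2. f -> v, k -> g, p -> b, s -> z, t -> d / _ Z: fires at position(s) 10: tedozsektzgilar
surface: tedozsektzgilar

cell TOR=ri, CASE=gu, RANK=ol:
underlying: tedozsek-ts-ds-r
1. 0 -> a / C _ C #: inserts after position(s) 12: tedozsektsdsar
2. f -> v, k -> g, p -> b, s -> z, t -> d / _ Z: fires at position(s) 10: tedozsektzdsar
surface: tedozsektzdsar

cell TOR=ib, CASE=zo, RANK=ol:
underlying: tedozsek-u-gil-r
1. 0 -> a / C _ C #: inserts after position(s) 12: tedozsekugilar
2. f -> v, k -> g, p -> b, s -> z, t -> d / _ Z: no change
surface: tedozsekugilar


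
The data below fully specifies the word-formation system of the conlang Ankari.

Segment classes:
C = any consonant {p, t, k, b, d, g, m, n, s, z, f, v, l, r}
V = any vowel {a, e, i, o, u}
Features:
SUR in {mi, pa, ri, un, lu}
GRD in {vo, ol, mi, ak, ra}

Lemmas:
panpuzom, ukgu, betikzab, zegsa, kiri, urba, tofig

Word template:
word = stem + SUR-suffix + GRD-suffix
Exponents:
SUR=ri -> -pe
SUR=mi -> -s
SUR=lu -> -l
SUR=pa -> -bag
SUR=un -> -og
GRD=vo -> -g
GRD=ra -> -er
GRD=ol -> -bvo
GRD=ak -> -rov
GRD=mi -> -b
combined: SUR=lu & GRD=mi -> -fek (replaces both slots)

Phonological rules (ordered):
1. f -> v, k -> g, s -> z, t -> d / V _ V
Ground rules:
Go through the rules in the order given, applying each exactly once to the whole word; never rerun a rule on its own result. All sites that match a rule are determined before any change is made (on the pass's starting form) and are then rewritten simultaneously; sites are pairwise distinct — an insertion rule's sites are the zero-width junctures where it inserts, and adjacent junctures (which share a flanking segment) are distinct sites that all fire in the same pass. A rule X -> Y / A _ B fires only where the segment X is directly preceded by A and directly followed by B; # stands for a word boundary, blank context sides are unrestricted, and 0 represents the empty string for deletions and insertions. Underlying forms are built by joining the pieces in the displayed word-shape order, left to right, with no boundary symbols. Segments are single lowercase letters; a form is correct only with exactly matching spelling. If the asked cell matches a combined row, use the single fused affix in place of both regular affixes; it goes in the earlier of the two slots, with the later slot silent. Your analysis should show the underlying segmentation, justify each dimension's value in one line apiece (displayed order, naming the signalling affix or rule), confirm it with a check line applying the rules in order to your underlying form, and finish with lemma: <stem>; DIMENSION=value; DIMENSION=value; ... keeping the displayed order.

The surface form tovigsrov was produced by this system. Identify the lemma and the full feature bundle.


underlying: tofig-s-rov
SUR=mi - signalled by the affix -s
GRD=ak - signalled by the affix -rov
check: tofigsrov -> tovigsrov
lemma: tofig; SUR=mi; GRD=ak


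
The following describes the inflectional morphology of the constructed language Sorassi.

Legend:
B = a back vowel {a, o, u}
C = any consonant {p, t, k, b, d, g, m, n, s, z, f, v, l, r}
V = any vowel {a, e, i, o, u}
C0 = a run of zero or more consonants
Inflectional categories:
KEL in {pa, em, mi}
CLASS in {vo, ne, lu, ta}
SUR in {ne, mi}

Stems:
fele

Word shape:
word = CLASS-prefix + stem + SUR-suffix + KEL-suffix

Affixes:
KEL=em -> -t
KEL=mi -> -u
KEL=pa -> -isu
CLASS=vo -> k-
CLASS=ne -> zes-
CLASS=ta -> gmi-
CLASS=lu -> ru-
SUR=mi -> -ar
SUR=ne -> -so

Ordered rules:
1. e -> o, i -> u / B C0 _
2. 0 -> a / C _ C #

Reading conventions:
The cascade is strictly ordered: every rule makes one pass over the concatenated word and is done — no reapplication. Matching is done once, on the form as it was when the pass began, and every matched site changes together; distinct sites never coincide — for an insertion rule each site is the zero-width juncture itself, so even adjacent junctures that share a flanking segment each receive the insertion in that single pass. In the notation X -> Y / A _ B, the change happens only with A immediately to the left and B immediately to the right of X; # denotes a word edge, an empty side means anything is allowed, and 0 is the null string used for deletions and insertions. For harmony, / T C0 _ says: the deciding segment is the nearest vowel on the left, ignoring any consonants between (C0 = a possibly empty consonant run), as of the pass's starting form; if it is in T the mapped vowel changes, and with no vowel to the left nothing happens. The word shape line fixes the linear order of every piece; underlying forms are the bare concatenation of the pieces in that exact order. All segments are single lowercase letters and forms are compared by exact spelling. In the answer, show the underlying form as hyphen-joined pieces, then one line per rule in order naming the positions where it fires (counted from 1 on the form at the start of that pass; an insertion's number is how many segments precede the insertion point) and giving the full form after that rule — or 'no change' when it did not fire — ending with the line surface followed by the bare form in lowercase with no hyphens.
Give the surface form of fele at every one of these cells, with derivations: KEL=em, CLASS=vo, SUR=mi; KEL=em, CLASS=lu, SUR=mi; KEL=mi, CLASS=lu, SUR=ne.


cell KEL=em, CLASS=vo, SUR=mi:
underlying: k-fele-ar-t
1. e -> o, i -> u / B C0 _: no change
2. 0 -> a / C _ C #: inserts after position(s) 7: kfelearat
surface: kfelearat

cell KEL=em, CLASS=lu, SUR=mi:
underlying: ru-fele-ar-t
1. e -> o, i -> u / B C0 _: fires at position(s) 4: rufoleart
2. 0 -> a / C _ C #: inserts after position(s) 8: rufolearat
surface: rufolearat

cell KEL=mi, CLASS=lu, SUR=ne:
underlying: ru-fele-so-u
1. e -> o, i -> u / B C0 _: fires at position(s) 4: rufolesou
2. 0 -> a / C _ C #: no change
surface: rufolesou


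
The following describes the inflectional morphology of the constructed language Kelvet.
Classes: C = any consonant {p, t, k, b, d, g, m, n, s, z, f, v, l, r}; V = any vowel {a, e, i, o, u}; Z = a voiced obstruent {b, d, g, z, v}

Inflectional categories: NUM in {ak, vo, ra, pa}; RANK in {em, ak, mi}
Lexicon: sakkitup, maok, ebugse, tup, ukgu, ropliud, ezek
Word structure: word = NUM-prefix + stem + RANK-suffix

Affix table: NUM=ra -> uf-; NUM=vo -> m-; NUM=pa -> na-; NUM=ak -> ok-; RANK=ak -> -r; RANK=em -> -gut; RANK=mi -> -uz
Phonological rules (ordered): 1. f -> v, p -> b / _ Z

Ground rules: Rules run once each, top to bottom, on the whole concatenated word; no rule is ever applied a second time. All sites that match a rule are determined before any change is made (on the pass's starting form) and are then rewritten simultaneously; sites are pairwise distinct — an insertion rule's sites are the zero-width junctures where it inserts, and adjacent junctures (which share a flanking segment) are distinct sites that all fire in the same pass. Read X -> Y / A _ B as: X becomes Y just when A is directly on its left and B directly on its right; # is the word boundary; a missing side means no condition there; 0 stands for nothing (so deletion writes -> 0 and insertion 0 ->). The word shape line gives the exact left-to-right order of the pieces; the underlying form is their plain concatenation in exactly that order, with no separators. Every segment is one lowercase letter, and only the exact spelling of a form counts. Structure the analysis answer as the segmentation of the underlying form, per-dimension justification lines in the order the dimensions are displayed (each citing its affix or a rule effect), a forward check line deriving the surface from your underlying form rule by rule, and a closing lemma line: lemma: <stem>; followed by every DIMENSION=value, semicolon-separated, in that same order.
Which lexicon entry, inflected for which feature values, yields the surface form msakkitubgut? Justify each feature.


underlying: m-sakkitup-gut
NUM=vo - signalled by the affix m-
RANK=em - signalled by the affix -gut
check: msakkitupgut -> msakkitubgut
lemma: sakkitup; NUM=vo; RANK=em


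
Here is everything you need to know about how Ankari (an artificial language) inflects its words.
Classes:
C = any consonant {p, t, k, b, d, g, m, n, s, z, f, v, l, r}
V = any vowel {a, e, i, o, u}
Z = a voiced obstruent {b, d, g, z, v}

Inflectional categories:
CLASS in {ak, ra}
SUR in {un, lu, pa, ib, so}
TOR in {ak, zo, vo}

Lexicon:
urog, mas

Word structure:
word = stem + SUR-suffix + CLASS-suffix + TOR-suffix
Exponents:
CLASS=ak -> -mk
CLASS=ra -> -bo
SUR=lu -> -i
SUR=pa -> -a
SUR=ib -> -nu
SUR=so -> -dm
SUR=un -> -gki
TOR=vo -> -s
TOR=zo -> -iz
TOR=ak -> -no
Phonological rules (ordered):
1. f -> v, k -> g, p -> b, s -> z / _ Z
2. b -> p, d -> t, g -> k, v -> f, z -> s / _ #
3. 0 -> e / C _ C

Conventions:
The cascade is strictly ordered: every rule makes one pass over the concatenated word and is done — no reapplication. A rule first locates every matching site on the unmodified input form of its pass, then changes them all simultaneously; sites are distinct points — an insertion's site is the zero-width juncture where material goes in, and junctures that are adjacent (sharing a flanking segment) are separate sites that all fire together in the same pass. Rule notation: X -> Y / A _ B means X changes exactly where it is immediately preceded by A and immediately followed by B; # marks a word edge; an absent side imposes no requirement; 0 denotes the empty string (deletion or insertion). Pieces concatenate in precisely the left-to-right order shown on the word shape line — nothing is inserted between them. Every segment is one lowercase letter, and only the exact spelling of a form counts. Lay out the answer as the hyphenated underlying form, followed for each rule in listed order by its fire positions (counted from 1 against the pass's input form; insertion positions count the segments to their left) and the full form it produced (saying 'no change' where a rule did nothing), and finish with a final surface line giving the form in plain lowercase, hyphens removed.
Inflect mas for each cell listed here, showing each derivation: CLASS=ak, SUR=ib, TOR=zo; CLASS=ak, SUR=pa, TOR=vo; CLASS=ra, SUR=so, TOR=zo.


cell CLASS=ak, SUR=ib, TOR=zo:
underlying: mas-nu-mk-iz
1. f -> v, k -> g, p -> b, s -> z / _ Z: no change
2. b -> p, d -> t, g -> k, v -> f, z -> s / _ #: fires at position(s) 9: masnumkis
3. 0 -> e / C _ C: inserts after position(s) 3, 6: masenumekis
surface: masenumekis

cell CLASS=ak, SUR=pa, TOR=vo:
underlying: mas-a-mk-s
1. f -> v, k -> g, p -> b, s -> z / _ Z: no change
2. b -> p, d -> t, g -> k, v -> f, z -> s / _ #: no change
3. 0 -> e / C _ C: inserts after position(s) 5, 6: masamekes
surface: masamekes

cell CLASS=ra, SUR=so, TOR=zo:
underlying: mas-dm-bo-iz
1. f -> v, k -> g, p -> b, s -> z / _ Z: fires at position(s) 3: mazdmboiz
2. b -> p, d -> t, g -> k, v -> f, z -> s / _ #: fires at position(s) 9: mazdmbois
3. 0 -> e / C _ C: inserts after position(s) 3, 4, 5: mazedemebois
surface: mazedemebois


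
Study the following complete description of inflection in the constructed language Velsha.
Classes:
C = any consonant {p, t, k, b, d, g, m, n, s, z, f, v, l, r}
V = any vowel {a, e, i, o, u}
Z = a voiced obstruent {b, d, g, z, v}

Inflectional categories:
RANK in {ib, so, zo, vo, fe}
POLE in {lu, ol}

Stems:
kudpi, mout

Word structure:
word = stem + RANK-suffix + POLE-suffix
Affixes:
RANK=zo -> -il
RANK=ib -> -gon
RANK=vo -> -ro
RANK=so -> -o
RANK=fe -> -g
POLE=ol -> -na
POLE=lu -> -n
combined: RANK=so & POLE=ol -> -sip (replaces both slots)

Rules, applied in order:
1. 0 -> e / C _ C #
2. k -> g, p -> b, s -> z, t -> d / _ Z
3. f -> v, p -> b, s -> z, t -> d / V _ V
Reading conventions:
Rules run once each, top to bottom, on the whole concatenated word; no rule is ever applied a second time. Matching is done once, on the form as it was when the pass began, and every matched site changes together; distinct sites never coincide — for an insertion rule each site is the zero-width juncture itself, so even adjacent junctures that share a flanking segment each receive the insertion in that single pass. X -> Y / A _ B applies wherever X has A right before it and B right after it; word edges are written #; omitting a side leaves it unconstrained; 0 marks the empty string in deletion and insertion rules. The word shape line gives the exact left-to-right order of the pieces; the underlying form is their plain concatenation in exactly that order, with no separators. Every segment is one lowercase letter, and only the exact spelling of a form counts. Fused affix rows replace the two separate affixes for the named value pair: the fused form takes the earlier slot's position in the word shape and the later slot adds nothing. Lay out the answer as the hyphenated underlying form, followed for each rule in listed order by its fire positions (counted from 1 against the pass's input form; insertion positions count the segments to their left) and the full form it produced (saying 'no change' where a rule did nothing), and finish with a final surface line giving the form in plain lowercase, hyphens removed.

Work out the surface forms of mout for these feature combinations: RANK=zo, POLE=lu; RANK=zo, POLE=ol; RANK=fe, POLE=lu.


cell RANK=zo, POLE=lu:
underlying: mout-il-n
1. 0 -> e / C _ C #: inserts after position(s) 6: moutilen
2. k -> g, p -> b, s -> z, t -> d / _ Z: no change
3. f -> v, p -> b, s -> z, t -> d / V _ V: fires at position(s) 4: moudilen
surface: moudilen

cell RANK=zo, POLE=ol:
underlying: mout-il-na
1. 0 -> e / C _ C #: no change
2. k -> g, p -> b, s -> z, t -> d / _ Z: no change
3. f -> v, p -> b, s -> z, t -> d / V _ V: fires at position(s) 4: moudilna
surface: moudilna

cell RANK=fe, POLE=lu:
underlying: mout-g-n
1. 0 -> e / C _ C #: inserts after position(s) 5: moutgen
2. k -> g, p -> b, s -> z, t -> d / _ Z: fires at position(s) 4: moudgen
3. f -> v, p -> b, s -> z, t -> d / V _ V: no change
surface: moudgen


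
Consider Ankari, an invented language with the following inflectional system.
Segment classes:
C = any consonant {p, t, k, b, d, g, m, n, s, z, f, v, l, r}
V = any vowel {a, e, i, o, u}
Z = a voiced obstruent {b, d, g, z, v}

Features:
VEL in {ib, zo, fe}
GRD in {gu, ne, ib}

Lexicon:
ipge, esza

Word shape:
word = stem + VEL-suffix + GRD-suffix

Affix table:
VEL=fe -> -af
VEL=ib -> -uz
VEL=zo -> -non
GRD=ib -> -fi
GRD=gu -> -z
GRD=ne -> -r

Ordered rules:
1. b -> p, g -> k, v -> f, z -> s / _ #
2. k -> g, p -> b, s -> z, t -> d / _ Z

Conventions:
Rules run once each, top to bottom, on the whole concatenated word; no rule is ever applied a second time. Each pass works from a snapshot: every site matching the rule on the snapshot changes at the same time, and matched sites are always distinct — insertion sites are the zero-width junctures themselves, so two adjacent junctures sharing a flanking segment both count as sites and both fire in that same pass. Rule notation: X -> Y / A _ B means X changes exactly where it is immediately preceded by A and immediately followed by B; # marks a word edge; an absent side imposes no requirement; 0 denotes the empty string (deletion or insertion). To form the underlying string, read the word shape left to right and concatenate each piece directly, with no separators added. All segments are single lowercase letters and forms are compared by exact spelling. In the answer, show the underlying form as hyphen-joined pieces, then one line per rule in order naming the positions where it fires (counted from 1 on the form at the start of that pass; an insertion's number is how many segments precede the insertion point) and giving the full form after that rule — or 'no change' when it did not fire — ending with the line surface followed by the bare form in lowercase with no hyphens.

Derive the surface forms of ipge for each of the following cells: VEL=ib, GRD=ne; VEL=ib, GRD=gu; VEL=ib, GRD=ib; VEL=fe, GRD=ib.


cell VEL=ib, GRD=ne:
underlying: ipge-uz-r
1. b -> p, g -> k, v -> f, z -> s / _ #: no change
2. k -> g, p -> b, s -> z, t -> d / _ Z: fires at position(s) 2: ibgeuzr
surface: ibgeuzr

cell VEL=ib, GRD=gu:
underlying: ipge-uz-z
1. b -> p, g -> k, v -> f, z -> s / _ #: fires at position(s) 7: ipgeuzs
2. k -> g, p -> b, s -> z, t -> d / _ Z: fires at position(s) 2: ibgeuzs
surface: ibgeuzs

cell VEL=ib, GRD=ib:
underlying: ipge-uz-fi
1. b -> p, g -> k, v -> f, z -> s / _ #: no change
2. k -> g, p -> b, s -> z, t -> d / _ Z: fires at position(s) 2: ibgeuzfi
surface: ibgeuzfi

cell VEL=fe, GRD=ib:
underlying: ipge-af-fi
1. b -> p, g -> k, v -> f, z -> s / _ #: no change
2. k -> g, p -> b, s -> z, t -> d / _ Z: fires at position(s) 2: ibgeaffi
surface: ibgeaffi
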